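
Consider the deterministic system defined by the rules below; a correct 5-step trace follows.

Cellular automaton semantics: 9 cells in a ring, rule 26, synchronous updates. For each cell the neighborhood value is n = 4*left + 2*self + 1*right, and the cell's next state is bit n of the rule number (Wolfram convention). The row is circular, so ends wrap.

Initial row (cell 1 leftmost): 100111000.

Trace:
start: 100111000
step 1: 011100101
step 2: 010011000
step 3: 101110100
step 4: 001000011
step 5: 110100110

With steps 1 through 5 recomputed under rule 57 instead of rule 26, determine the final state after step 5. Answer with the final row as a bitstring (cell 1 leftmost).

(re-executing steps 1..5 under rule 57; state before step 1: 100111000)
step 1: 010100110
step 2: 001010101
step 3: 100101010
step 4: 010010101
step 5: 101001010

101001010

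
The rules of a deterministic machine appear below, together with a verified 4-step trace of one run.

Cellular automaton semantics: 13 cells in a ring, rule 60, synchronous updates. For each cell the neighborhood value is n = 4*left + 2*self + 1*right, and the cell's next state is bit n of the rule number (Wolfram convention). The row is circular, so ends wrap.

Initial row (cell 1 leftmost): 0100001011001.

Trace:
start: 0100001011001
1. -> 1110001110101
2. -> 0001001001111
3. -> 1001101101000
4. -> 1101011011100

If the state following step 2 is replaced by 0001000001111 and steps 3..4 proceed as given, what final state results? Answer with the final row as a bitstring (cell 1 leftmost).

state after step 2 := 0001000001111
3. -> 1001100001000
4. -> 1101010001100

1101010001100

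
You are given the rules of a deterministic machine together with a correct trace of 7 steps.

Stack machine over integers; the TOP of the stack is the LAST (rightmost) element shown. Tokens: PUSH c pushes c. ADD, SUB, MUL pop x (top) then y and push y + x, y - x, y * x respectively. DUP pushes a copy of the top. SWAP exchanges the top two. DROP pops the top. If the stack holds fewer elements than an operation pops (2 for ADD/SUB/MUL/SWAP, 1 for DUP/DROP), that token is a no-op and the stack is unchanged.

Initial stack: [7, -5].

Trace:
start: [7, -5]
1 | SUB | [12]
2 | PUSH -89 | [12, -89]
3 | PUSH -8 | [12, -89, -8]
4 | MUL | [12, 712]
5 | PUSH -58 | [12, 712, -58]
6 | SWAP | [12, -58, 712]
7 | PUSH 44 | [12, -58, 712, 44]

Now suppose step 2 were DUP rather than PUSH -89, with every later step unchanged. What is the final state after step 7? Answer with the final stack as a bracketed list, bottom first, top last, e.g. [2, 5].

(re-executing from step 2 with the substitution; state before step 2: [12])
2 | DUP | [12, 12]
3 | PUSH -8 | [12, 12, -8]
4 | MUL | [12, -96]
5 | PUSH -58 | [12, -96, -58]
6 | SWAP | [12, -58, -96]
7 | PUSH 44 | [12, -58, -96, 44]

[12, -58, -96, 44]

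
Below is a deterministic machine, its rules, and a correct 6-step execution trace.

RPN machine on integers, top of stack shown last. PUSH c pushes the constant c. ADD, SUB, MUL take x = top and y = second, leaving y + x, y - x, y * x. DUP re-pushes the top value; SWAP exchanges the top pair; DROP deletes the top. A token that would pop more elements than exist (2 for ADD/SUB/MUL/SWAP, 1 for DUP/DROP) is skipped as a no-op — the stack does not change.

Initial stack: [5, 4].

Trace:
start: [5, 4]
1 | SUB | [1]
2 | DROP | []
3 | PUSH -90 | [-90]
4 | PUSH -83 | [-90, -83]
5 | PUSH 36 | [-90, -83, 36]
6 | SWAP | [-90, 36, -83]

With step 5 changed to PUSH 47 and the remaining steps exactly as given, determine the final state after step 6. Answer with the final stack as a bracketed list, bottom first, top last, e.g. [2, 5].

(re-executing from step 5 with the substitution; state before step 5: [-90, -83])
5 | PUSH 47 | [-90, -83, 47]
6 | SWAP | [-90, 47, -83]

[-90, 47, -83]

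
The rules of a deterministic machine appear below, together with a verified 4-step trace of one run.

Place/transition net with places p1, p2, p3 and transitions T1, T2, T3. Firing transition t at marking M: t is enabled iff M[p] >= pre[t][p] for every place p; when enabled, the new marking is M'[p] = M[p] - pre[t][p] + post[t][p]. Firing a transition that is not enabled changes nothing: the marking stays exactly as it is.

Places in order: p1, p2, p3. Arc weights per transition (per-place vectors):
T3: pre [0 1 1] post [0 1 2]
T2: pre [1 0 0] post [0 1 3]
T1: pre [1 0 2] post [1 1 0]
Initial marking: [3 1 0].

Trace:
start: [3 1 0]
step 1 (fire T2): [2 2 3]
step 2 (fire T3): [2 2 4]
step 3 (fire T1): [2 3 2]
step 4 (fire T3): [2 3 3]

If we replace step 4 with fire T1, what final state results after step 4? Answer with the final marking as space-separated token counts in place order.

2 4 0

(re-executing from step 4 with the substitution; state before step 4: [2 3 2])
step 4 (fire T1): [2 4 0]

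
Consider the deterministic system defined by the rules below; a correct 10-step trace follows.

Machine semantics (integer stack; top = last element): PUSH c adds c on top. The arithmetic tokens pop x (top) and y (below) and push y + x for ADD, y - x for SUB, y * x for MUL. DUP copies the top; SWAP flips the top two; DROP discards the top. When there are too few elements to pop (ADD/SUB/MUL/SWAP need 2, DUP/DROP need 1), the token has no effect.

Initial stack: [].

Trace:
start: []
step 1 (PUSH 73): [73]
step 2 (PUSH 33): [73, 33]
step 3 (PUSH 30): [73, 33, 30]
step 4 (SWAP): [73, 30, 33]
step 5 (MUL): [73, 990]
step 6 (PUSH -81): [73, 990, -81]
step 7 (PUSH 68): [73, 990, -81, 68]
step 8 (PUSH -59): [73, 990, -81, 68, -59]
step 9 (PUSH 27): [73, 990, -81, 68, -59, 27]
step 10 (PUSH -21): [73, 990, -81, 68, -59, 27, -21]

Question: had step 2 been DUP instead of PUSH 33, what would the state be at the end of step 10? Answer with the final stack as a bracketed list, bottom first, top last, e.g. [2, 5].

(re-executing from step 2 with the substitution; state before step 2: [73])
step 2 (DUP): [73, 73]
step 3 (PUSH 30): [73, 73, 30]
step 4 (SWAP): [73, 30, 73]
step 5 (MUL): [73, 2190]
step 6 (PUSH -81): [73, 2190, -81]
step 7 (PUSH 68): [73, 2190, -81, 68]
step 8 (PUSH -59): [73, 2190, -81, 68, -59]
step 9 (PUSH 27): [73, 2190, -81, 68, -59, 27]
step 10 (PUSH -21): [73, 2190, -81, 68, -59, 27, -21]

[73, 2190, -81, 68, -59, 27, -21]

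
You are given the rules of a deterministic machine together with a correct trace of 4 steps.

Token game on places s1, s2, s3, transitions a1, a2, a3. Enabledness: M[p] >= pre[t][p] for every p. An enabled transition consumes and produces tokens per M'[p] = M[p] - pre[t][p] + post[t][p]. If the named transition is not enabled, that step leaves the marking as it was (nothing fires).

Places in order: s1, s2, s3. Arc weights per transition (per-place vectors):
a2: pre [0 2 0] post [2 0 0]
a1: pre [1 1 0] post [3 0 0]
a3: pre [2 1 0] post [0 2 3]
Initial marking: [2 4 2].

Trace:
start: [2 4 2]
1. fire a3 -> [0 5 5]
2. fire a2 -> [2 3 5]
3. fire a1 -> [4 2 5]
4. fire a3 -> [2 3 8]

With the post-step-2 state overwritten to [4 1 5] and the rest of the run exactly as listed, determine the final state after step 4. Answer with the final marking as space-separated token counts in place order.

state after step 2 := [4 1 5]
3. fire a1 -> [6 0 5]
4. fire a3 -> [6 0 5]

6 0 5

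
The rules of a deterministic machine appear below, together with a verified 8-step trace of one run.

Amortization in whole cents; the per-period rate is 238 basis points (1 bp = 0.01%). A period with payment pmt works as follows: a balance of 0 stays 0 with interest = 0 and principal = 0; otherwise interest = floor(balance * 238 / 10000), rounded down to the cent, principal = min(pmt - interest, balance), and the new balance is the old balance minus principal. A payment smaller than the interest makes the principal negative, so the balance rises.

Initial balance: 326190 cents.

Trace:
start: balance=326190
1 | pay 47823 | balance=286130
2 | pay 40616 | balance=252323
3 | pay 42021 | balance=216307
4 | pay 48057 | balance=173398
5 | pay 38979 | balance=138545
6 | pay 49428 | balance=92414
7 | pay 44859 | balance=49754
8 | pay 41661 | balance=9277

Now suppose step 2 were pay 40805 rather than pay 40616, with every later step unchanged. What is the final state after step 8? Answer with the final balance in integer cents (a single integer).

(re-executing from step 2 with the substitution; state before step 2: balance=286130)
2 | pay 40805 | balance=252134
3 | pay 42021 | balance=216113
4 | pay 48057 | balance=173199
5 | pay 38979 | balance=138342
6 | pay 49428 | balance=92206
7 | pay 44859 | balance=49541
8 | pay 41661 | balance=9059

9059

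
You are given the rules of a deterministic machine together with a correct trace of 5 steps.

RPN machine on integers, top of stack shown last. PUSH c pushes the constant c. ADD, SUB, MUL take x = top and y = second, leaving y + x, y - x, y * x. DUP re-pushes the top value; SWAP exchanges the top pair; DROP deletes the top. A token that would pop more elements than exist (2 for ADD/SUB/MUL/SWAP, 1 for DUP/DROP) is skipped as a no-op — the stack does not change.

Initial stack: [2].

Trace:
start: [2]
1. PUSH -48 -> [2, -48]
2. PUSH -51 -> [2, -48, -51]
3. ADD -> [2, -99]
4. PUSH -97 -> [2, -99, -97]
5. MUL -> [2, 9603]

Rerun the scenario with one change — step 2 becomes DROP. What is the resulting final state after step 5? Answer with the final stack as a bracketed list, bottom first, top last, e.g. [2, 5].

(re-executing from step 2 with the substitution; state before step 2: [2, -48])
2. DROP -> [2]
3. ADD -> [2]
4. PUSH -97 -> [2, -97]
5. MUL -> [-194]

[-194]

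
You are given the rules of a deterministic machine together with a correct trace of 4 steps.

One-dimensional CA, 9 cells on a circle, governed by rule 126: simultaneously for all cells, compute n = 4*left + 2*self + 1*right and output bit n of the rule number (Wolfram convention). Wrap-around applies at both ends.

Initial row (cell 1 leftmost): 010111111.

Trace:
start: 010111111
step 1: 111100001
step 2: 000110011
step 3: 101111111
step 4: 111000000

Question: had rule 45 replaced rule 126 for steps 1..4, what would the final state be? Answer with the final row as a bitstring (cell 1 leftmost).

(re-executing steps 1..4 under rule 45; state before step 1: 010111111)
step 1: 111100000
step 2: 100001110
step 3: 101101001
step 4: 011011001

011011001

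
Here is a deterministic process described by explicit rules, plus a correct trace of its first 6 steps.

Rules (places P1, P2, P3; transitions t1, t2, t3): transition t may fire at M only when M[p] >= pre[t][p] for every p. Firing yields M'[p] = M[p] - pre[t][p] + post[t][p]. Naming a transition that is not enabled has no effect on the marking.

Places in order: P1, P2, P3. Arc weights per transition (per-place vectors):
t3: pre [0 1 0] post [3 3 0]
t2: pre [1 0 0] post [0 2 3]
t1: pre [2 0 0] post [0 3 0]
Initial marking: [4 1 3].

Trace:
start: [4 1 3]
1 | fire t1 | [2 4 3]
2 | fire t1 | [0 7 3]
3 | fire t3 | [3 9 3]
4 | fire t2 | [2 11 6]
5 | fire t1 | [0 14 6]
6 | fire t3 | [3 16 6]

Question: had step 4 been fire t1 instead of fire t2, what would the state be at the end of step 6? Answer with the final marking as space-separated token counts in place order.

4 14 3

(re-executing from step 4 with the substitution; state before step 4: [3 9 3])
4 | fire t1 | [1 12 3]
5 | fire t1 | [1 12 3]
6 | fire t3 | [4 14 3]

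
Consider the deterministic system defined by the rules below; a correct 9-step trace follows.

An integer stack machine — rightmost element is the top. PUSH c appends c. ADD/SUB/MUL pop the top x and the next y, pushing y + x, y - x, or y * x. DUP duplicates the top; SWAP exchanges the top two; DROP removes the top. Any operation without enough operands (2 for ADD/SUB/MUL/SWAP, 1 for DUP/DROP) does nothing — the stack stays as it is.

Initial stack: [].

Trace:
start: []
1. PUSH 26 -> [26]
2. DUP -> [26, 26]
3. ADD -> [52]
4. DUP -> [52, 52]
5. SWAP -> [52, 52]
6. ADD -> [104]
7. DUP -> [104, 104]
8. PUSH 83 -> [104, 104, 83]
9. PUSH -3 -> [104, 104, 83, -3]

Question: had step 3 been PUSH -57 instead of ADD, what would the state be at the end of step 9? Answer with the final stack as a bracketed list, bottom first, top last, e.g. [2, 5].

[26, 26, -114, -114, 83, -3]

(re-executing from step 3 with the substitution; state before step 3: [26, 26])
3. PUSH -57 -> [26, 26, -57]
4. DUP -> [26, 26, -57, -57]
5. SWAP -> [26, 26, -57, -57]
6. ADD -> [26, 26, -114]
7. DUP -> [26, 26, -114, -114]
8. PUSH 83 -> [26, 26, -114, -114, 83]
9. PUSH -3 -> [26, 26, -114, -114, 83, -3]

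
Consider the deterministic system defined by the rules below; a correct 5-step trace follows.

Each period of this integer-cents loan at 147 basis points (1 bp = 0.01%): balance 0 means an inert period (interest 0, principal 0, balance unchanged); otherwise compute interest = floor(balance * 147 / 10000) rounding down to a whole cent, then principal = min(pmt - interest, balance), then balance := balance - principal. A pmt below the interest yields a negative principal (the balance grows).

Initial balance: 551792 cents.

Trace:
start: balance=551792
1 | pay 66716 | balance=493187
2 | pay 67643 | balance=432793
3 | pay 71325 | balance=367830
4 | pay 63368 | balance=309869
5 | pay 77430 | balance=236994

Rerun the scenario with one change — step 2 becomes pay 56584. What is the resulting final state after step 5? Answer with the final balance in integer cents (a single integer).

(re-executing from step 2 with the substitution; state before step 2: balance=493187)
2 | pay 56584 | balance=443852
3 | pay 71325 | balance=379051
4 | pay 63368 | balance=321255
5 | pay 77430 | balance=248547

248547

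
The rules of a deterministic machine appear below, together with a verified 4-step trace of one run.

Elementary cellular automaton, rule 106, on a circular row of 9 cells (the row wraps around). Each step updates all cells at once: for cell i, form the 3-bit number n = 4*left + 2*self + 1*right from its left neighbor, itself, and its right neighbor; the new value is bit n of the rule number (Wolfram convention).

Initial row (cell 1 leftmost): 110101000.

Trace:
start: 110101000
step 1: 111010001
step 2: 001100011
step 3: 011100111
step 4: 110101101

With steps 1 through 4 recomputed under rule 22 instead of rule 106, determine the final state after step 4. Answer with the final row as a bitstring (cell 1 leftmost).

000111111

(re-executing steps 1..4 under rule 22; state before step 1: 110101000)
step 1: 000101101
step 2: 101100001
step 3: 000010010
step 4: 000111111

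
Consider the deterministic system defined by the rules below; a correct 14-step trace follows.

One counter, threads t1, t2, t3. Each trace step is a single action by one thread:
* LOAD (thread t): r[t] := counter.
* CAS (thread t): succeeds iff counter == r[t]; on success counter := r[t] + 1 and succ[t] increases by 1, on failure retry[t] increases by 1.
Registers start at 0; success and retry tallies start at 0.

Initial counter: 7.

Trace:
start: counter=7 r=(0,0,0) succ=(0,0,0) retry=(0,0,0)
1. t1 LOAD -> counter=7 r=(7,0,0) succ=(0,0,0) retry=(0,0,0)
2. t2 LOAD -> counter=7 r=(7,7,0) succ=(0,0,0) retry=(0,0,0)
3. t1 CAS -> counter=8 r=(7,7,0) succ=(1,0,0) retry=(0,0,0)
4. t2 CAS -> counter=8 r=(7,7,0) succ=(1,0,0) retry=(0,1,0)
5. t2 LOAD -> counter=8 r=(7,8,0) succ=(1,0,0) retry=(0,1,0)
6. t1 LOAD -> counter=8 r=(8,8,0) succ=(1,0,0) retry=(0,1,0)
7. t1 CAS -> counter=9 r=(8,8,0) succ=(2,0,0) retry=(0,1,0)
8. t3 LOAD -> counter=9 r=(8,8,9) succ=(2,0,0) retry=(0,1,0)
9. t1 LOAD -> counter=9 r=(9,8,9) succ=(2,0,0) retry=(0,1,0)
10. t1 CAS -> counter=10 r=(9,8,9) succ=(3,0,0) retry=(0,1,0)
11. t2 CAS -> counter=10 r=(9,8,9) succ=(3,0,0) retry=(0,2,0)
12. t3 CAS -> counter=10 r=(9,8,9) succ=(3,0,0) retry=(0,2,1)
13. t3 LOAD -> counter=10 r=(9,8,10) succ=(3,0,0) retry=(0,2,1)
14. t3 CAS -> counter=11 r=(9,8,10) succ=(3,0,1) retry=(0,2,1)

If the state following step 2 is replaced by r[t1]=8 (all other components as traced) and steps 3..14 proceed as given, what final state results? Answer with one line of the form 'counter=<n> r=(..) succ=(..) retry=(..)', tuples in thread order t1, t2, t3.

counter=11 r=(9,8,10) succ=(2,1,1) retry=(1,1,1)

state after step 2 := counter=7 r=(8,7,0) succ=(0,0,0) retry=(0,0,0)
3. t1 CAS -> counter=7 r=(8,7,0) succ=(0,0,0) retry=(1,0,0)
4. t2 CAS -> counter=8 r=(8,7,0) succ=(0,1,0) retry=(1,0,0)
5. t2 LOAD -> counter=8 r=(8,8,0) succ=(0,1,0) retry=(1,0,0)
6. t1 LOAD -> counter=8 r=(8,8,0) succ=(0,1,0) retry=(1,0,0)
7. t1 CAS -> counter=9 r=(8,8,0) succ=(1,1,0) retry=(1,0,0)
8. t3 LOAD -> counter=9 r=(8,8,9) succ=(1,1,0) retry=(1,0,0)
9. t1 LOAD -> counter=9 r=(9,8,9) succ=(1,1,0) retry=(1,0,0)
10. t1 CAS -> counter=10 r=(9,8,9) succ=(2,1,0) retry=(1,0,0)
11. t2 CAS -> counter=10 r=(9,8,9) succ=(2,1,0) retry=(1,1,0)
12. t3 CAS -> counter=10 r=(9,8,9) succ=(2,1,0) retry=(1,1,1)
13. t3 LOAD -> counter=10 r=(9,8,10) succ=(2,1,0) retry=(1,1,1)
14. t3 CAS -> counter=11 r=(9,8,10) succ=(2,1,1) retry=(1,1,1)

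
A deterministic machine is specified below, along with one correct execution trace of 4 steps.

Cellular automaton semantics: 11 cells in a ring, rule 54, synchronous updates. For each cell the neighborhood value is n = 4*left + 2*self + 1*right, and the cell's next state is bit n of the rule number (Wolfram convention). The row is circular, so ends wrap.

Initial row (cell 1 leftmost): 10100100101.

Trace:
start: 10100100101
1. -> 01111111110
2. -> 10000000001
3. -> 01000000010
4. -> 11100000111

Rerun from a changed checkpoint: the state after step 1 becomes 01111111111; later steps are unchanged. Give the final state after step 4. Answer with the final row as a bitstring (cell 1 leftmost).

00100000010

state after step 1 := 01111111111
2. -> 10000000000
3. -> 11000000001
4. -> 00100000010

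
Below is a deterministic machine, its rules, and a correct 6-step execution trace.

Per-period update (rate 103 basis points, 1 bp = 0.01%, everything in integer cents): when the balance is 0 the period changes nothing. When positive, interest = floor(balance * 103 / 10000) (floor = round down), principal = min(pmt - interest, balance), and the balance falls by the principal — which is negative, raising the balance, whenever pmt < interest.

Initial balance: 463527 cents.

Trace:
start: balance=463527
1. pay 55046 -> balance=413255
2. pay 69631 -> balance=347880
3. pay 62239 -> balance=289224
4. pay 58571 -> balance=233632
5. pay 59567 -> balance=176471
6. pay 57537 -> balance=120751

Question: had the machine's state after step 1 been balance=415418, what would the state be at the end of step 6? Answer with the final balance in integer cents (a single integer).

123026

state after step 1 := balance=415418
2. pay 69631 -> balance=350065
3. pay 62239 -> balance=291431
4. pay 58571 -> balance=235861
5. pay 59567 -> balance=178723
6. pay 57537 -> balance=123026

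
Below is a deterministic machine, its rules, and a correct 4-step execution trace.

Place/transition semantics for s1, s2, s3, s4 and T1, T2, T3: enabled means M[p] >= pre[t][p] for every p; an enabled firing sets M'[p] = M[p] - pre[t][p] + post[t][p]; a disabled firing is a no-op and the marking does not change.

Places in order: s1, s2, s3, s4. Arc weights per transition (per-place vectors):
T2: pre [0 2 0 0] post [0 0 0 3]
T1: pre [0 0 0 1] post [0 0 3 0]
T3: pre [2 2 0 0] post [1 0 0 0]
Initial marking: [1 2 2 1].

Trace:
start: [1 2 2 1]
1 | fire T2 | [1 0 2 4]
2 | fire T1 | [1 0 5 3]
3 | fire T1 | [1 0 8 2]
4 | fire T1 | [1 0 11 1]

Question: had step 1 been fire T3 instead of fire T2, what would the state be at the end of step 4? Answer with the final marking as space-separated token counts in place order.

1 2 5 0

(re-executing from step 1 with the substitution; state before step 1: [1 2 2 1])
1 | fire T3 | [1 2 2 1]
2 | fire T1 | [1 2 5 0]
3 | fire T1 | [1 2 5 0]
4 | fire T1 | [1 2 5 0]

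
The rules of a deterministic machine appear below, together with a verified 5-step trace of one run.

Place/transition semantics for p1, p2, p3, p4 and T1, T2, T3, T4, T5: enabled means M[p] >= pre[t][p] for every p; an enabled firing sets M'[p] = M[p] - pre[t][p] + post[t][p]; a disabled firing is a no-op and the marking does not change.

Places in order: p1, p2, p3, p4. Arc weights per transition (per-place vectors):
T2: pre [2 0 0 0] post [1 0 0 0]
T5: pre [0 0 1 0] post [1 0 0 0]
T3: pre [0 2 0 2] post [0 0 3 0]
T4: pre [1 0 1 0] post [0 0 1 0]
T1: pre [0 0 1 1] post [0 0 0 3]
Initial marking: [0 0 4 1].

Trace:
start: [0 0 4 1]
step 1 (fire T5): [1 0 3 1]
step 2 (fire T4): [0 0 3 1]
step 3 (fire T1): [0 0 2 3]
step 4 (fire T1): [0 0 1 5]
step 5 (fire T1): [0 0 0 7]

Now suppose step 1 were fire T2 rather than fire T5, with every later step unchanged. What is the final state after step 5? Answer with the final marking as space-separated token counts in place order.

0 0 1 7

(re-executing from step 1 with the substitution; state before step 1: [0 0 4 1])
step 1 (fire T2): [0 0 4 1]
step 2 (fire T4): [0 0 4 1]
step 3 (fire T1): [0 0 3 3]
step 4 (fire T1): [0 0 2 5]
step 5 (fire T1): [0 0 1 7]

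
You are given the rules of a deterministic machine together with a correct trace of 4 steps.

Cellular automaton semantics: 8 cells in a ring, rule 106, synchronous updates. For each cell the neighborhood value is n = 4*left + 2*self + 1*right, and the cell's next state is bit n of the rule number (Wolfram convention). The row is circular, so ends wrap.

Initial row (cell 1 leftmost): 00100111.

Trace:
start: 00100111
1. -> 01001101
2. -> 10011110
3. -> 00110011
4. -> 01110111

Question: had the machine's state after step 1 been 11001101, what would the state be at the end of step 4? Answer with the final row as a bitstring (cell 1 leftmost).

state after step 1 := 11001101
2. -> 01011111
3. -> 10110001
4. -> 11110011

11110011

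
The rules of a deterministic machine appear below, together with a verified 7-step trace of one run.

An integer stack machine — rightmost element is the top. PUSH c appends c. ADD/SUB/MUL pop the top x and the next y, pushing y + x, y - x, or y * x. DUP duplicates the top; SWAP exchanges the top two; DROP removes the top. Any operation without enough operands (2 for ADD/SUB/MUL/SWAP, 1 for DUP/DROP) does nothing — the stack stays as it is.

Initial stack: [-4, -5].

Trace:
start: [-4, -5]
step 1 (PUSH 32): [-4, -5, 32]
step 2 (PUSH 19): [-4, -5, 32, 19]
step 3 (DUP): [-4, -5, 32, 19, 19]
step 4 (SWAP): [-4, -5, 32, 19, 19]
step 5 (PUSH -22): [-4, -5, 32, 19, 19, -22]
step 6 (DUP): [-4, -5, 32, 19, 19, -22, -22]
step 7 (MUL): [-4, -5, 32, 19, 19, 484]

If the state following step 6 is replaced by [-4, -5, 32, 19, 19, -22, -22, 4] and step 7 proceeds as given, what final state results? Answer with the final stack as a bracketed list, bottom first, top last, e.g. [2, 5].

[-4, -5, 32, 19, 19, -22, -88]

state after step 6 := [-4, -5, 32, 19, 19, -22, -22, 4]
step 7 (MUL): [-4, -5, 32, 19, 19, -22, -88]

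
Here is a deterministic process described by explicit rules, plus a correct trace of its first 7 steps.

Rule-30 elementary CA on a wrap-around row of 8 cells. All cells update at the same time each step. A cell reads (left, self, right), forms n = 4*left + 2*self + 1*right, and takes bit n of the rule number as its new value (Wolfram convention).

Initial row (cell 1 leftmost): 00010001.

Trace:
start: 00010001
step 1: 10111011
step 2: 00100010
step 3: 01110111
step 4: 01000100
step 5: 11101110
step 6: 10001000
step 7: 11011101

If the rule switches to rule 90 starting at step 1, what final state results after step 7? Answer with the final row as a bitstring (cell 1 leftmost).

(re-executing steps 1..7 under rule 90; state before step 1: 00010001)
step 1: 10101010
step 2: 00000000
step 3: 00000000
step 4: 00000000
step 5: 00000000
step 6: 00000000
step 7: 00000000

00000000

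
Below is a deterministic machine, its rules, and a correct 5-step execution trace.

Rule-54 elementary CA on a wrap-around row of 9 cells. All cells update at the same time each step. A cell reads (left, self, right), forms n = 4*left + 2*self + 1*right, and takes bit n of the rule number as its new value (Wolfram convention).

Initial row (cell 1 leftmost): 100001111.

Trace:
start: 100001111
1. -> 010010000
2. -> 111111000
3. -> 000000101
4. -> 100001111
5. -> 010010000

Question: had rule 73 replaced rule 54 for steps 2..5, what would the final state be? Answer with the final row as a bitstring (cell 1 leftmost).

(re-executing steps 2..5 under rule 73; state before step 2: 010010000)
2. -> 000000111
3. -> 011110101
4. -> 010010000
5. -> 000000111

000000111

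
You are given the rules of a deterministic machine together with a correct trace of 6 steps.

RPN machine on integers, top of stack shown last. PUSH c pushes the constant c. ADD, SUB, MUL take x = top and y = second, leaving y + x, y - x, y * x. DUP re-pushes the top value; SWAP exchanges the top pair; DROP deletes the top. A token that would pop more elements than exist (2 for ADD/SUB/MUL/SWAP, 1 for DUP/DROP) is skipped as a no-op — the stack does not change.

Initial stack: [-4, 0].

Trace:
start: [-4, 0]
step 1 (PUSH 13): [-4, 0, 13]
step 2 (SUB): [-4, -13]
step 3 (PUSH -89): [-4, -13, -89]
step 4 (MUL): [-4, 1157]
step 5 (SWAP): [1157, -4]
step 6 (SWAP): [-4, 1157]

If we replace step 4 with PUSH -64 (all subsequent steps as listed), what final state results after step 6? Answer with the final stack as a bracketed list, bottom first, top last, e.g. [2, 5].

[-4, -13, -89, -64]

(re-executing from step 4 with the substitution; state before step 4: [-4, -13, -89])
step 4 (PUSH -64): [-4, -13, -89, -64]
step 5 (SWAP): [-4, -13, -64, -89]
step 6 (SWAP): [-4, -13, -89, -64]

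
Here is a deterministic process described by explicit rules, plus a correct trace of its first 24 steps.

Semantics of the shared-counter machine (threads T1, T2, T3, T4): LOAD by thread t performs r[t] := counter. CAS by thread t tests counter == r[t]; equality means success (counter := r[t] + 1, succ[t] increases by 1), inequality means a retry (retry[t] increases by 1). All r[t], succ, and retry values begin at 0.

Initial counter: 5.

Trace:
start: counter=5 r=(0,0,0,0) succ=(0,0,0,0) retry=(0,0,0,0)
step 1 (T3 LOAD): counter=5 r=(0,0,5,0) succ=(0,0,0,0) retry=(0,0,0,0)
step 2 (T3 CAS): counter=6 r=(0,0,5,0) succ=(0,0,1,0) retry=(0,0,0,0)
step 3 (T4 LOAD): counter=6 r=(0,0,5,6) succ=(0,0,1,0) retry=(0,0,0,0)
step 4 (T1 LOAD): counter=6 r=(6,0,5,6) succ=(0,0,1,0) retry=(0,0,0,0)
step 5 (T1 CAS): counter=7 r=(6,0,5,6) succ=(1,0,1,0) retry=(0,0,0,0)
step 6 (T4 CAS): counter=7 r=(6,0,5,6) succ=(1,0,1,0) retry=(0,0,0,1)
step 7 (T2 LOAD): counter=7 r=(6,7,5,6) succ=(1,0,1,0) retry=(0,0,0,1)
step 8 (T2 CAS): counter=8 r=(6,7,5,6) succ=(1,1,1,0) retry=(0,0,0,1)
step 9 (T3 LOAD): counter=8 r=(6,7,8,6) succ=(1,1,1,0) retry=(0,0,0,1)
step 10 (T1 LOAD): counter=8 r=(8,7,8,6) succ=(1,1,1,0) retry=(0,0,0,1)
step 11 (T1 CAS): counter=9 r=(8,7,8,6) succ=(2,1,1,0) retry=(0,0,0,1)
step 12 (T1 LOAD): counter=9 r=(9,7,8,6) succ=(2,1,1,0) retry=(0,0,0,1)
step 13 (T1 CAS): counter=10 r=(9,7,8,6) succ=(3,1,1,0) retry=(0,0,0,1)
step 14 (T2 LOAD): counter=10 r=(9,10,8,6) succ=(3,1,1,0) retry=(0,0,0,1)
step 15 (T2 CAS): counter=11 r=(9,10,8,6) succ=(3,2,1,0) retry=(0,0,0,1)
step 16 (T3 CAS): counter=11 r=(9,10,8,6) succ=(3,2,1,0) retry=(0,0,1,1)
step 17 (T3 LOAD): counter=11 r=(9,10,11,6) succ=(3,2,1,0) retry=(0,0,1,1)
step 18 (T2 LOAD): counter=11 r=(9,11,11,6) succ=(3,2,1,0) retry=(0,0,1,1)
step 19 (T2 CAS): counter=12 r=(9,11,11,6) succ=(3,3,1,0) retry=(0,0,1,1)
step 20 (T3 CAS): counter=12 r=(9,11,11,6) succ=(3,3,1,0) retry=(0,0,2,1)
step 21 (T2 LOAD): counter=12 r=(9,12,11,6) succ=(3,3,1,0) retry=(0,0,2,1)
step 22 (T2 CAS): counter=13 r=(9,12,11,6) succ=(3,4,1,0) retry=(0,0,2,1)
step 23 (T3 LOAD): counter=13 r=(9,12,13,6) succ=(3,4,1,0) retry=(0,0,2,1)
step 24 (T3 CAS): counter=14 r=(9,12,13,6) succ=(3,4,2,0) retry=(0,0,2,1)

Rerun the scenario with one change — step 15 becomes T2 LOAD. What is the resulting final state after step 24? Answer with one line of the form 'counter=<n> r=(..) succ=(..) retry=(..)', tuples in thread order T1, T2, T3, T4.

(re-executing from step 15 with the substitution; state before step 15: counter=10 r=(9,10,8,6) succ=(3,1,1,0) retry=(0,0,0,1))
step 15 (T2 LOAD): counter=10 r=(9,10,8,6) succ=(3,1,1,0) retry=(0,0,0,1)
step 16 (T3 CAS): counter=10 r=(9,10,8,6) succ=(3,1,1,0) retry=(0,0,1,1)
step 17 (T3 LOAD): counter=10 r=(9,10,10,6) succ=(3,1,1,0) retry=(0,0,1,1)
step 18 (T2 LOAD): counter=10 r=(9,10,10,6) succ=(3,1,1,0) retry=(0,0,1,1)
step 19 (T2 CAS): counter=11 r=(9,10,10,6) succ=(3,2,1,0) retry=(0,0,1,1)
step 20 (T3 CAS): counter=11 r=(9,10,10,6) succ=(3,2,1,0) retry=(0,0,2,1)
step 21 (T2 LOAD): counter=11 r=(9,11,10,6) succ=(3,2,1,0) retry=(0,0,2,1)
step 22 (T2 CAS): counter=12 r=(9,11,10,6) succ=(3,3,1,0) retry=(0,0,2,1)
step 23 (T3 LOAD): counter=12 r=(9,11,12,6) succ=(3,3,1,0) retry=(0,0,2,1)
step 24 (T3 CAS): counter=13 r=(9,11,12,6) succ=(3,3,2,0) retry=(0,0,2,1)

counter=13 r=(9,11,12,6) succ=(3,3,2,0) retry=(0,0,2,1)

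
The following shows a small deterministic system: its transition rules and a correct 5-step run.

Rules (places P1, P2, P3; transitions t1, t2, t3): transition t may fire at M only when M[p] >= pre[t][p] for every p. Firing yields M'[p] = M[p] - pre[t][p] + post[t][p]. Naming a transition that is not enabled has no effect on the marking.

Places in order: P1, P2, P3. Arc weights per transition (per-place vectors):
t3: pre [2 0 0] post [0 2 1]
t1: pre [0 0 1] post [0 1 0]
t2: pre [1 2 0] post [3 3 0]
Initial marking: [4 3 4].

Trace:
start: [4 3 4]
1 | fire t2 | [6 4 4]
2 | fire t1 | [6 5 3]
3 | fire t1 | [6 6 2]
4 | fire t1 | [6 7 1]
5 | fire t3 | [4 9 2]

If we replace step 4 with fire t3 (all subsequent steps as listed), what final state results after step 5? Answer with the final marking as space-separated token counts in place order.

(re-executing from step 4 with the substitution; state before step 4: [6 6 2])
4 | fire t3 | [4 8 3]
5 | fire t3 | [2 10 4]

2 10 4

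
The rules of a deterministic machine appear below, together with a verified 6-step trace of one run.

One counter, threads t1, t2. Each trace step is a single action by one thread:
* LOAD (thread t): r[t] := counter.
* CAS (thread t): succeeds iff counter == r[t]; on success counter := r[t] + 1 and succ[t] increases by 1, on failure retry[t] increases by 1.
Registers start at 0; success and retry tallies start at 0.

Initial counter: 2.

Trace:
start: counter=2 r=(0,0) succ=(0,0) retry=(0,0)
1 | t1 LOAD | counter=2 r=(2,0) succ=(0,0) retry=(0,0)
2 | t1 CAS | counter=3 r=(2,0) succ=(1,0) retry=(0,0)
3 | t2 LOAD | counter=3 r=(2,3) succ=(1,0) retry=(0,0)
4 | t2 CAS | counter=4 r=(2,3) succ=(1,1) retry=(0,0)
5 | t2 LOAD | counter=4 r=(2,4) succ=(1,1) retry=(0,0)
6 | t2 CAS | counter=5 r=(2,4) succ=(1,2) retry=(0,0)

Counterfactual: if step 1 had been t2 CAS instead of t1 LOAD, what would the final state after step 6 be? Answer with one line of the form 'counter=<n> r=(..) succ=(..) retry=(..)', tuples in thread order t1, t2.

(re-executing from step 1 with the substitution; state before step 1: counter=2 r=(0,0) succ=(0,0) retry=(0,0))
1 | t2 CAS | counter=2 r=(0,0) succ=(0,0) retry=(0,1)
2 | t1 CAS | counter=2 r=(0,0) succ=(0,0) retry=(1,1)
3 | t2 LOAD | counter=2 r=(0,2) succ=(0,0) retry=(1,1)
4 | t2 CAS | counter=3 r=(0,2) succ=(0,1) retry=(1,1)
5 | t2 LOAD | counter=3 r=(0,3) succ=(0,1) retry=(1,1)
6 | t2 CAS | counter=4 r=(0,3) succ=(0,2) retry=(1,1)

counter=4 r=(0,3) succ=(0,2) retry=(1,1)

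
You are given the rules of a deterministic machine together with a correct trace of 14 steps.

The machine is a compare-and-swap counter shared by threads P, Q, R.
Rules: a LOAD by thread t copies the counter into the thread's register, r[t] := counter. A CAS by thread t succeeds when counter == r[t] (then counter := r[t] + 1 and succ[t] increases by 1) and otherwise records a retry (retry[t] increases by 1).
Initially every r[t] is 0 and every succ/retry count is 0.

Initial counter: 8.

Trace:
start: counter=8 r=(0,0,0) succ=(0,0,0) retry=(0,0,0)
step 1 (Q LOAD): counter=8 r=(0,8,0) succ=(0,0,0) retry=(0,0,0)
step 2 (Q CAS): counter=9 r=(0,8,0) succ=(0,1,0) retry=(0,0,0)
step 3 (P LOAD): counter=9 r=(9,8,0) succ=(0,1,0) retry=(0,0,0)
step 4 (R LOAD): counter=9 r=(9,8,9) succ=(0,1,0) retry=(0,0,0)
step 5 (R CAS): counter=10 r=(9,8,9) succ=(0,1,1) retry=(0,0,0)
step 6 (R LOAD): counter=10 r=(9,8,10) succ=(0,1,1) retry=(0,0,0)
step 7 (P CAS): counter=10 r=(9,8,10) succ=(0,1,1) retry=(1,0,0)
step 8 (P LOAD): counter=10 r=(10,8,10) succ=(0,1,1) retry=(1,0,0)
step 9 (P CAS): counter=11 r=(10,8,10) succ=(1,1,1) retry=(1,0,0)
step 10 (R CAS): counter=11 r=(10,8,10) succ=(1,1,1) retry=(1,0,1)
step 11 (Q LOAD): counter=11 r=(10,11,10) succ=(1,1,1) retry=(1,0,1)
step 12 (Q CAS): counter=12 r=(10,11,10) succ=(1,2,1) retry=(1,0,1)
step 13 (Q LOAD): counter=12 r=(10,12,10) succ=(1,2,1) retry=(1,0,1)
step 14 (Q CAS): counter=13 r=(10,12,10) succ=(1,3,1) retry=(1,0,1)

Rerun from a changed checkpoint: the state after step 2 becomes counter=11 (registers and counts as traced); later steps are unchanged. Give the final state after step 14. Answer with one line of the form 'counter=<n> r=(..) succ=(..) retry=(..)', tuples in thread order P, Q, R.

state after step 2 := counter=11 r=(0,8,0) succ=(0,1,0) retry=(0,0,0)
step 3 (P LOAD): counter=11 r=(11,8,0) succ=(0,1,0) retry=(0,0,0)
step 4 (R LOAD): counter=11 r=(11,8,11) succ=(0,1,0) retry=(0,0,0)
step 5 (R CAS): counter=12 r=(11,8,11) succ=(0,1,1) retry=(0,0,0)
step 6 (R LOAD): counter=12 r=(11,8,12) succ=(0,1,1) retry=(0,0,0)
step 7 (P CAS): counter=12 r=(11,8,12) succ=(0,1,1) retry=(1,0,0)
step 8 (P LOAD): counter=12 r=(12,8,12) succ=(0,1,1) retry=(1,0,0)
step 9 (P CAS): counter=13 r=(12,8,12) succ=(1,1,1) retry=(1,0,0)
step 10 (R CAS): counter=13 r=(12,8,12) succ=(1,1,1) retry=(1,0,1)
step 11 (Q LOAD): counter=13 r=(12,13,12) succ=(1,1,1) retry=(1,0,1)
step 12 (Q CAS): counter=14 r=(12,13,12) succ=(1,2,1) retry=(1,0,1)
step 13 (Q LOAD): counter=14 r=(12,14,12) succ=(1,2,1) retry=(1,0,1)
step 14 (Q CAS): counter=15 r=(12,14,12) succ=(1,3,1) retry=(1,0,1)

counter=15 r=(12,14,12) succ=(1,3,1) retry=(1,0,1)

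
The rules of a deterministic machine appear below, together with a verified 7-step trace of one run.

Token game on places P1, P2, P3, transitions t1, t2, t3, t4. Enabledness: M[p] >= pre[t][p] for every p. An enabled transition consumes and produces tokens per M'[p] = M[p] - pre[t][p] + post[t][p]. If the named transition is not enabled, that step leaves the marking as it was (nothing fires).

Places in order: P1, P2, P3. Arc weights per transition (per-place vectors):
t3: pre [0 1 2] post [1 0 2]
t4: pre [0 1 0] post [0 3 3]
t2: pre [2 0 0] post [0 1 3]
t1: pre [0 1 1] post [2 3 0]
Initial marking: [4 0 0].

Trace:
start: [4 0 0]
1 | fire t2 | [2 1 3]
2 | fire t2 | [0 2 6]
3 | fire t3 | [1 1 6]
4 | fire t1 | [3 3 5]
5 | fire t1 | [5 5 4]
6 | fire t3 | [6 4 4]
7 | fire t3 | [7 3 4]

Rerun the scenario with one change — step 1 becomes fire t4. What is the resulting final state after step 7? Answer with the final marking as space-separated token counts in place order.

3 0 3

(re-executing from step 1 with the substitution; state before step 1: [4 0 0])
1 | fire t4 | [4 0 0]
2 | fire t2 | [2 1 3]
3 | fire t3 | [3 0 3]
4 | fire t1 | [3 0 3]
5 | fire t1 | [3 0 3]
6 | fire t3 | [3 0 3]
7 | fire t3 | [3 0 3]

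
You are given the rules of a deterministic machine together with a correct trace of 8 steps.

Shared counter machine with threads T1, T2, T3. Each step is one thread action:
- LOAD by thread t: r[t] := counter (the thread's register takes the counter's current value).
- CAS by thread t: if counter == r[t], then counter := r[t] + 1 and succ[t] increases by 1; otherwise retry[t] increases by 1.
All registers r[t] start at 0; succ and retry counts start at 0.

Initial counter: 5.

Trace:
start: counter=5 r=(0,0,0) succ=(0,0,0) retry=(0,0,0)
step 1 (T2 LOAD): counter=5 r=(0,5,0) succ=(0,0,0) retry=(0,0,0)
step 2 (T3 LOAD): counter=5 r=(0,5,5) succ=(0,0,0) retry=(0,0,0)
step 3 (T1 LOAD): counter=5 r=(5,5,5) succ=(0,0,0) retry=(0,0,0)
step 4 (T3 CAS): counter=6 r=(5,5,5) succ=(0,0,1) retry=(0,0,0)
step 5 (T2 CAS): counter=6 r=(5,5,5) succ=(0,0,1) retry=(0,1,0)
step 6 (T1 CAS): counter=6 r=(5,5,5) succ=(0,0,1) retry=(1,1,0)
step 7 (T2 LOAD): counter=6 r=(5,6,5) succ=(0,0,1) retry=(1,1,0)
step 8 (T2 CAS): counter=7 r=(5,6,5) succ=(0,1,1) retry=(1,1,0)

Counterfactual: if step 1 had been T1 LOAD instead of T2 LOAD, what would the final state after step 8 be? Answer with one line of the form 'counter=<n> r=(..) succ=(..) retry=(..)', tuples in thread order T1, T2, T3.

counter=7 r=(5,6,5) succ=(0,1,1) retry=(1,1,0)

(re-executing from step 1 with the substitution; state before step 1: counter=5 r=(0,0,0) succ=(0,0,0) retry=(0,0,0))
step 1 (T1 LOAD): counter=5 r=(5,0,0) succ=(0,0,0) retry=(0,0,0)
step 2 (T3 LOAD): counter=5 r=(5,0,5) succ=(0,0,0) retry=(0,0,0)
step 3 (T1 LOAD): counter=5 r=(5,0,5) succ=(0,0,0) retry=(0,0,0)
step 4 (T3 CAS): counter=6 r=(5,0,5) succ=(0,0,1) retry=(0,0,0)
step 5 (T2 CAS): counter=6 r=(5,0,5) succ=(0,0,1) retry=(0,1,0)
step 6 (T1 CAS): counter=6 r=(5,0,5) succ=(0,0,1) retry=(1,1,0)
step 7 (T2 LOAD): counter=6 r=(5,6,5) succ=(0,0,1) retry=(1,1,0)
step 8 (T2 CAS): counter=7 r=(5,6,5) succ=(0,1,1) retry=(1,1,0)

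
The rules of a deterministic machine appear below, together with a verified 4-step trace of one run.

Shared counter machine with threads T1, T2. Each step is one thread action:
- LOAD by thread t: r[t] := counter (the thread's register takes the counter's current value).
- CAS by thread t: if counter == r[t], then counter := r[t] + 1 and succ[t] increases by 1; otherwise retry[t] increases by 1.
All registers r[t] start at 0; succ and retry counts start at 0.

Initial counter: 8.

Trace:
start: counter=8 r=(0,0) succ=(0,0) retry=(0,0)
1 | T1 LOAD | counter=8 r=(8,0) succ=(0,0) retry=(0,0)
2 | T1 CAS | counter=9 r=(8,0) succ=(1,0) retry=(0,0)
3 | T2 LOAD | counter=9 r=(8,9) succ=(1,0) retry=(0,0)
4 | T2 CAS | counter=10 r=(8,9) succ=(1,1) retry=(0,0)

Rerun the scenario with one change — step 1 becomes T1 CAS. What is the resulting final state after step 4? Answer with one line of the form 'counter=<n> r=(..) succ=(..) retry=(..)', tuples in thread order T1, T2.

(re-executing from step 1 with the substitution; state before step 1: counter=8 r=(0,0) succ=(0,0) retry=(0,0))
1 | T1 CAS | counter=8 r=(0,0) succ=(0,0) retry=(1,0)
2 | T1 CAS | counter=8 r=(0,0) succ=(0,0) retry=(2,0)
3 | T2 LOAD | counter=8 r=(0,8) succ=(0,0) retry=(2,0)
4 | T2 CAS | counter=9 r=(0,8) succ=(0,1) retry=(2,0)

counter=9 r=(0,8) succ=(0,1) retry=(2,0)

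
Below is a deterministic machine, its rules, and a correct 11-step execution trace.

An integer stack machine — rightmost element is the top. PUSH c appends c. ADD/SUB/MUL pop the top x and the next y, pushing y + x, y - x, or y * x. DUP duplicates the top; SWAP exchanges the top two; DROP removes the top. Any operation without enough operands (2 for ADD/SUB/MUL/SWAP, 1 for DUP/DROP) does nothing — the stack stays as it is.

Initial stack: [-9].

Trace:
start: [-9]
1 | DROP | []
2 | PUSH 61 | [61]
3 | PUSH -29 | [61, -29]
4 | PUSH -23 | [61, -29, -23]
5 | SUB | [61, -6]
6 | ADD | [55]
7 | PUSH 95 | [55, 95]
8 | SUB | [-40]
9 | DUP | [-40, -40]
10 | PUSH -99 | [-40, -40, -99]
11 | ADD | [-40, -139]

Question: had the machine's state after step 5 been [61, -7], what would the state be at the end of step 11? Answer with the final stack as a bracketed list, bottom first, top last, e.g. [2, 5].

[-41, -140]

state after step 5 := [61, -7]
6 | ADD | [54]
7 | PUSH 95 | [54, 95]
8 | SUB | [-41]
9 | DUP | [-41, -41]
10 | PUSH -99 | [-41, -41, -99]
11 | ADD | [-41, -140]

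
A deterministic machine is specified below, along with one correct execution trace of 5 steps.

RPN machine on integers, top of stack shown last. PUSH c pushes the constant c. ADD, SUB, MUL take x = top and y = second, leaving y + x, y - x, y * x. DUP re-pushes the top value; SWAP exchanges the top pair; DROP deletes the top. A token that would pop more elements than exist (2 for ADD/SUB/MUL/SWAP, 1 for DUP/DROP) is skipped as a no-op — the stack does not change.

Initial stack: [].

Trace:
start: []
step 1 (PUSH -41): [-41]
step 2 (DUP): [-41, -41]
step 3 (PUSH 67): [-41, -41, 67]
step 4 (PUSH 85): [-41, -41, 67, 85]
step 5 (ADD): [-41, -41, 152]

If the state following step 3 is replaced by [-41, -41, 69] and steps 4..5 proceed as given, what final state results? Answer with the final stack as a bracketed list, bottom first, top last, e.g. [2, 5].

[-41, -41, 154]

state after step 3 := [-41, -41, 69]
step 4 (PUSH 85): [-41, -41, 69, 85]
step 5 (ADD): [-41, -41, 154]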